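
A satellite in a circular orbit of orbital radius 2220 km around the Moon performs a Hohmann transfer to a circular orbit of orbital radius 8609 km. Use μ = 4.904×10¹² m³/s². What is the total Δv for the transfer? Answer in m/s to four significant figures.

Δv_total ≈ 659.3 m/s

r₁ = 2220 km = 2.220×10⁶ m.
r₂ = 8609 km = 8.609×10⁶ m.
Transfer ellipse a_t = (r₁ + r₂)/2 = 5.414×10⁶ m.
At r₁: circular v_c1 = √(μ/r₁) = 1486 m/s; transfer-perilune v_p = √[μ(2/r₁ − 1/a_t)] = 1874 m/s.
Δv₁ = v_p − v_c1 = 387.8 m/s.
At r₂: circular v_c2 = √(μ/r₂) = 754.7 m/s; transfer-apolune v_a = √[μ(2/r₂ − 1/a_t)] = 483.3 m/s.
Δv₂ = v_c2 − v_a = 271.5 m/s.
Total Δv = Δv₁ + Δv₂ = 659.3 m/s.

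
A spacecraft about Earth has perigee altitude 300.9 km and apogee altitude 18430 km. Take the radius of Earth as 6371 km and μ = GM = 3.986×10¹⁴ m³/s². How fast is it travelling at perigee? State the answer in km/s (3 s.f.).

v ≈ 9.70 km/s

r_p = 6371 + 300.9 = 6671.9 km = 6.6719×10⁶ m.
r_a = 6371 + 18430 = 24801 km = 2.4801×10⁷ m.
Semi-major axis a = (r_p + r_a)/2 = 15736 km = 1.574×10⁷ m.
Vis-viva: v² = μ(2/r − 1/a) = 3.986×10¹⁴ × (2.998×10⁻⁷ − 6.355×10⁻⁸) = 9.416×10⁷ m²/s².
v = 9703 m/s = 9.703 km/s.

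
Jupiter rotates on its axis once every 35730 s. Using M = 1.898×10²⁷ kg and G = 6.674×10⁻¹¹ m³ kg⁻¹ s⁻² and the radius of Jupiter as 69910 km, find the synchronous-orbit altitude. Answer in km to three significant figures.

h_sync ≈ 90100 km

μ = GM = 6.674×10⁻¹¹ × 1.898×10²⁷ = 1.267×10¹⁷ m³/s².
A synchronous orbit has period T, so by Kepler's third law a = (μT²/4π²)^(1/3).
μT²/4π² = 1.267×10¹⁷ × (3.573×10⁴)² / 39.48 = 4.096×10²⁴ m³.
a = 1.600×10⁸ m = 1.6000×10⁵ km.
Altitude h = a − R = 1.6000×10⁵ − 69910 = 90094 km.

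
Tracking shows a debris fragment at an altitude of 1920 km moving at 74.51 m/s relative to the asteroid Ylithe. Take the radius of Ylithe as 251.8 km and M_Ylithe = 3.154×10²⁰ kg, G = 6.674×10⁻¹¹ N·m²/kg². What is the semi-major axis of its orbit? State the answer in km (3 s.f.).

a ≈ 1520 km

μ = GM = 6.674×10⁻¹¹ × 3.154×10²⁰ = 2.105×10¹⁰ m³/s².
r = 251.8 + 1920 = 2171.8 km = 2.172×10⁶ m.
Vis-viva rearranged: 1/a = 2/r − v²/μ = 9.209×10⁻⁷ − 2.637×10⁻⁷ = 6.572×10⁻⁷ m⁻¹.
a = 1.522×10⁶ m = 1521.7 km.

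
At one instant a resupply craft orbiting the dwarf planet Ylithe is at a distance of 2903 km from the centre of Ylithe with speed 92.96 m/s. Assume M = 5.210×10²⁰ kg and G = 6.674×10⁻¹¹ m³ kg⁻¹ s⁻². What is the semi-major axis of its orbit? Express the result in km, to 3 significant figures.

a ≈ 2270 km

μ = GM = 6.674×10⁻¹¹ × 5.210×10²⁰ = 3.477×10¹⁰ m³/s².
r = 2.903×10⁶ m.
Specific orbital energy ε = v²/2 − μ/r = (92.96)²/2 − 3.477×10¹⁰/2.903×10⁶ = -7.657×10³ J/kg.
Since ε = −μ/(2a), a = −μ/(2ε) = 2.271×10⁶ m = 2270.6 km.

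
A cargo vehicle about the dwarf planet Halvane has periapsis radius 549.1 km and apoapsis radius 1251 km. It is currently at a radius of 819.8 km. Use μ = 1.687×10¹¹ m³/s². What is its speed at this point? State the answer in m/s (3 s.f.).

v ≈ 473 m/s

Semi-major axis a = (r_p + r_a)/2 = 900.05 km = 9.000×10⁵ m.
Vis-viva: v² = μ(2/r − 1/a) = 1.687×10¹¹ × (2.440×10⁻⁶ − 1.111×10⁻⁶) = 2.241×10⁵ m²/s².
v = 473.4 m/s.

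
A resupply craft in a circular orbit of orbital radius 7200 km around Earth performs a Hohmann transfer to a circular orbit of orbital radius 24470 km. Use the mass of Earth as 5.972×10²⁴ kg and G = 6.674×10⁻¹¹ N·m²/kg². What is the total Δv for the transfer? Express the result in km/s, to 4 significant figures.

Δv_total ≈ 3.123 km/s

μ = GM = 6.674×10⁻¹¹ × 5.972×10²⁴ = 3.986×10¹⁴ m³/s².
r₁ = 7200 km = 7.200×10⁶ m.
r₂ = 24470 km = 2.447×10⁷ m.
Transfer ellipse a_t = (r₁ + r₂)/2 = 1.584×10⁷ m.
At r₁: circular v_c1 = √(μ/r₁) = 7440 m/s; transfer-perigee v_p = √[μ(2/r₁ − 1/a_t)] = 9249 m/s.
Δv₁ = v_p − v_c1 = 1809 m/s.
At r₂: circular v_c2 = √(μ/r₂) = 4036 m/s; transfer-apogee v_a = √[μ(2/r₂ − 1/a_t)] = 2721 m/s.
Δv₂ = v_c2 − v_a = 1314 m/s.
Total Δv = Δv₁ + Δv₂ = 3123 m/s = 3.123 km/s.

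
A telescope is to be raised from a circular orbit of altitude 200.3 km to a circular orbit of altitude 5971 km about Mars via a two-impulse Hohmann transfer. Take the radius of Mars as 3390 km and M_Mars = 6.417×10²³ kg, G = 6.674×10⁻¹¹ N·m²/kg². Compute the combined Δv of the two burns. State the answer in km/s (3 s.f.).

Δv_total ≈ 1.25 km/s

μ = GM = 6.674×10⁻¹¹ × 6.417×10²³ = 4.283×10¹³ m³/s².
r₁ = 3390 + 200.3 = 3590.3 km = 3.5903×10⁶ m.
r₂ = 3390 + 5971 = 9361.0 km = 9.3610×10⁶ m.
Transfer ellipse a_t = (r₁ + r₂)/2 = 6.476×10⁶ m.
At r₁: circular v_c1 = √(μ/r₁) = 3454 m/s; transfer-periapsis v_p = √[μ(2/r₁ − 1/a_t)] = 4153 m/s.
Δv₁ = v_p − v_c1 = 698.8 m/s.
At r₂: circular v_c2 = √(μ/r₂) = 2139 m/s; transfer-apoapsis v_a = √[μ(2/r₂ − 1/a_t)] = 1593 m/s.
Δv₂ = v_c2 − v_a = 546.3 m/s.
Total Δv = Δv₁ + Δv₂ = 1245 m/s = 1.245 km/s.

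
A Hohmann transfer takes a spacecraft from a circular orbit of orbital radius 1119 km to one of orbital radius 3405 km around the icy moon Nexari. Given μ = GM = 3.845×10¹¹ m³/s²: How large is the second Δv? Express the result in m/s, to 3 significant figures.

Δv ≈ 99.7 m/s

r₁ = 1119 km = 1.119×10⁶ m.
r₂ = 3405 km = 3.405×10⁶ m.
Transfer ellipse a_t = (r₁ + r₂)/2 = 2.262×10⁶ m.
At r₁: circular v_c1 = √(μ/r₁) = 586.2 m/s; transfer-periapsis v_p = √[μ(2/r₁ − 1/a_t)] = 719.2 m/s.
At r₂: circular v_c2 = √(μ/r₂) = 336.0 m/s; transfer-apoapsis v_a = √[μ(2/r₂ − 1/a_t)] = 236.4 m/s.
Δv₂ = v_c2 − v_a = 99.69 m/s.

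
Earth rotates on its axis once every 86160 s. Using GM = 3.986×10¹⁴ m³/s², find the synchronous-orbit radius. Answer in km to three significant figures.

r_sync ≈ 42200 km

A synchronous orbit has period T, so by Kepler's third law a = (μT²/4π²)^(1/3).
μT²/4π² = 3.986×10¹⁴ × (8.616×10⁴)² / 39.48 = 7.495×10²² m³.
a = 4.216×10⁷ m = 42163 km.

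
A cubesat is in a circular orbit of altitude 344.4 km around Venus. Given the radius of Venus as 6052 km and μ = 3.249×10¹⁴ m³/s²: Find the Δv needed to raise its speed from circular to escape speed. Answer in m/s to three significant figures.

r = 6052 + 344.4 = 6396.4 km = 6.3964×10⁶ m.
Circular speed v_c = √(μ/r) = 7127 m/s.
Escape speed v_esc = √(2μ/r) = √2 × v_c = 10080 m/s.
Δv = v_esc − v_c = 2952 m/s.

Δv ≈ 2950 m/s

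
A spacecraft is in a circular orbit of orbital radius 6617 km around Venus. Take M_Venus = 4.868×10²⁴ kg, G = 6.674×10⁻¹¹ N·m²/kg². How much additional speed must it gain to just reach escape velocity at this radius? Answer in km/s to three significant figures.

Δv ≈ 2.90 km/s

μ = GM = 6.674×10⁻¹¹ × 4.868×10²⁴ = 3.249×10¹⁴ m³/s².
r = 6617 km = 6.617×10⁶ m.
Circular speed v_c = √(μ/r) = 7007 m/s.
Escape speed v_esc = √(2μ/r) = √2 × v_c = 9910 m/s.
Δv = v_esc − v_c = 2902 m/s = 2.902 km/s.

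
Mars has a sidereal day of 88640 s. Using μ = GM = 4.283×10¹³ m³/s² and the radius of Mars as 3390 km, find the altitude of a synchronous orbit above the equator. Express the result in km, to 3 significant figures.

h_sync ≈ 17000 km

A synchronous orbit has period T, so by Kepler's third law a = (μT²/4π²)^(1/3).
μT²/4π² = 4.283×10¹³ × (8.864×10⁴)² / 39.48 = 8.524×10²¹ m³.
a = 2.043×10⁷ m = 20428 km.
Altitude h = a − R = 20428 − 3390 = 17038 km.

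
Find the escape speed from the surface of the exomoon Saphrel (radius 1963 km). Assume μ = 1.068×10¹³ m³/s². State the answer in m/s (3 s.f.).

r = R = 1.963×10⁶ m.
Escape speed v_esc = √(2μ/r) = √(2 × 1.068×10¹³ / 1.963×10⁶) = √(1.088×10⁷) = 3299 m/s.

v_esc ≈ 3300 m/s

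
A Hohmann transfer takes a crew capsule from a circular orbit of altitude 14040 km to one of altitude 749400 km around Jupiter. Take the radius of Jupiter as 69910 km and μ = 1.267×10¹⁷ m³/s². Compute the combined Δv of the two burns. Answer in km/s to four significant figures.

Δv_total ≈ 20.55 km/s

r₁ = 69910 + 14040 = 83950 km = 8.3950×10⁷ m.
r₂ = 69910 + 749400 = 819310 km = 8.1931×10⁸ m.
Transfer ellipse a_t = (r₁ + r₂)/2 = 4.516×10⁸ m.
At r₁: circular v_c1 = √(μ/r₁) = 38850 m/s; transfer-perijove v_p = √[μ(2/r₁ − 1/a_t)] = 52330 m/s.
Δv₁ = v_p − v_c1 = 13480 m/s.
At r₂: circular v_c2 = √(μ/r₂) = 12440 m/s; transfer-apojove v_a = √[μ(2/r₂ − 1/a_t)] = 5361 m/s.
Δv₂ = v_c2 − v_a = 7074 m/s.
Total Δv = Δv₁ + Δv₂ = 20550 m/s = 20.55 km/s.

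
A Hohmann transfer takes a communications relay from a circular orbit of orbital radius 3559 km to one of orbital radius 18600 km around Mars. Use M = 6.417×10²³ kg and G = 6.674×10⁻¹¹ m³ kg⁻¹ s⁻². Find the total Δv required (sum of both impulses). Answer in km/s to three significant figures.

Δv_total ≈ 1.68 km/s

μ = GM = 6.674×10⁻¹¹ × 6.417×10²³ = 4.283×10¹³ m³/s².
r₁ = 3559 km = 3.559×10⁶ m.
r₂ = 18600 km = 1.860×10⁷ m.
Transfer ellipse a_t = (r₁ + r₂)/2 = 1.108×10⁷ m.
At r₁: circular v_c1 = √(μ/r₁) = 3469 m/s; transfer-periapsis v_p = √[μ(2/r₁ − 1/a_t)] = 4495 m/s.
Δv₁ = v_p − v_c1 = 1026 m/s.
At r₂: circular v_c2 = √(μ/r₂) = 1517 m/s; transfer-apoapsis v_a = √[μ(2/r₂ − 1/a_t)] = 860.0 m/s.
Δv₂ = v_c2 − v_a = 657.4 m/s.
Total Δv = Δv₁ + Δv₂ = 1683 m/s = 1.683 km/s.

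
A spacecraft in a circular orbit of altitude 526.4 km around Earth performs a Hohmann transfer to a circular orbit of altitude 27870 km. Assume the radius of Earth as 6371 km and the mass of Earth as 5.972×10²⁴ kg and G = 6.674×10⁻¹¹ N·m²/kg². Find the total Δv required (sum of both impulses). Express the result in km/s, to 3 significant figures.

Δv_total ≈ 3.64 km/s

μ = GM = 6.674×10⁻¹¹ × 5.972×10²⁴ = 3.986×10¹⁴ m³/s².
r₁ = 6371 + 526.4 = 6897.4 km = 6.8974×10⁶ m.
r₂ = 6371 + 27870 = 34241 km = 3.4241×10⁷ m.
Transfer ellipse a_t = (r₁ + r₂)/2 = 2.057×10⁷ m.
At r₁: circular v_c1 = √(μ/r₁) = 7602 m/s; transfer-perigee v_p = √[μ(2/r₁ − 1/a_t)] = 9808 m/s.
Δv₁ = v_p − v_c1 = 2206 m/s.
At r₂: circular v_c2 = √(μ/r₂) = 3412 m/s; transfer-apogee v_a = √[μ(2/r₂ − 1/a_t)] = 1976 m/s.
Δv₂ = v_c2 − v_a = 1436 m/s.
Total Δv = Δv₁ + Δv₂ = 3642 m/s = 3.642 km/s.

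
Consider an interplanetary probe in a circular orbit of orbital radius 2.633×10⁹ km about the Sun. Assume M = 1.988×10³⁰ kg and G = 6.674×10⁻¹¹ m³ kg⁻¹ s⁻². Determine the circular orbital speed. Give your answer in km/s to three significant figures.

μ = GM = 6.674×10⁻¹¹ × 1.988×10³⁰ = 1.327×10²⁰ m³/s².
r = 2.633×10⁹ km = 2.633×10¹² m.
For a circular orbit v = √(μ/r) = √(1.327×10²⁰ / 2.633×10¹²) = √(5.039×10⁷) = 7099 m/s.
That is 7.099 km/s.

v ≈ 7.10 km/s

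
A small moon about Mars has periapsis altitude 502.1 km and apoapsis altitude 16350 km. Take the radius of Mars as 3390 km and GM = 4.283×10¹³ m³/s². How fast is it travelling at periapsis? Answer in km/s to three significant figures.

r_p = 3390 + 502.1 = 3892.1 km = 3.8921×10⁶ m.
r_a = 3390 + 16350 = 19740 km = 1.9740×10⁷ m.
Semi-major axis a = (r_p + r_a)/2 = 11816 km = 1.182×10⁷ m.
Vis-viva: v² = μ(2/r − 1/a) = 4.283×10¹³ × (5.139×10⁻⁷ − 8.463×10⁻⁸) = 1.838×10⁷ m²/s².
v = 4288 m/s = 4.288 km/s.

v ≈ 4.29 km/s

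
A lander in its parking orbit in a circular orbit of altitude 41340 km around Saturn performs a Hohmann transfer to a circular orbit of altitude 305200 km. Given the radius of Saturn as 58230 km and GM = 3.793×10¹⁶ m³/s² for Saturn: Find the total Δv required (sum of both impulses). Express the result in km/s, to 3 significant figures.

Δv_total ≈ 8.45 km/s

r₁ = 58230 + 41340 = 99570 km = 9.9570×10⁷ m.
r₂ = 58230 + 305200 = 363430 km = 3.6343×10⁸ m.
Transfer ellipse a_t = (r₁ + r₂)/2 = 2.315×10⁸ m.
At r₁: circular v_c1 = √(μ/r₁) = 19520 m/s; transfer-perikrone v_p = √[μ(2/r₁ − 1/a_t)] = 24450 m/s.
Δv₁ = v_p − v_c1 = 4937 m/s.
At r₂: circular v_c2 = √(μ/r₂) = 10220 m/s; transfer-apokrone v_a = √[μ(2/r₂ − 1/a_t)] = 6700 m/s.
Δv₂ = v_c2 − v_a = 3516 m/s.
Total Δv = Δv₁ + Δv₂ = 8453 m/s = 8.453 km/s.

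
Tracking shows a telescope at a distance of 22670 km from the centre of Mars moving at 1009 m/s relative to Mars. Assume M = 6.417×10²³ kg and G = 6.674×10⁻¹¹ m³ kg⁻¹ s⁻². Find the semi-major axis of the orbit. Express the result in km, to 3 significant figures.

μ = GM = 6.674×10⁻¹¹ × 6.417×10²³ = 4.283×10¹³ m³/s².
r = 2.267×10⁷ m.
Specific orbital energy ε = v²/2 − μ/r = (1009)²/2 − 4.283×10¹³/2.267×10⁷ = -1.380×10⁶ J/kg.
Since ε = −μ/(2a), a = −μ/(2ε) = 1.552×10⁷ m = 15516 km.

a ≈ 15500 km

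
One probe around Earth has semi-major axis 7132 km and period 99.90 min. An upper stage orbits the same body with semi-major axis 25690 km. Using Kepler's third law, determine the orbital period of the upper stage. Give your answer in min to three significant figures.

Kepler's third law: T² ∝ a³, so T₂ = T₁ (a₂/a₁)^(3/2).
a₂/a₁ = 3.602, (a₂/a₁)^(3/2) = 6.836.
T₂ = 99.90 × 6.836 = 683.0 min.

T₂ ≈ 683 min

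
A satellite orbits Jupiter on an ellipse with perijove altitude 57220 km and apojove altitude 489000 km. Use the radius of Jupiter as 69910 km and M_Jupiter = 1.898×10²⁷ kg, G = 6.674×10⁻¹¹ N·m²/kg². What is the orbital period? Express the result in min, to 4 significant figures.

μ = GM = 6.674×10⁻¹¹ × 1.898×10²⁷ = 1.267×10¹⁷ m³/s².
r_p = 69910 + 57220 = 127130 km = 1.2713×10⁸ m.
r_a = 69910 + 489000 = 558910 km = 5.5891×10⁸ m.
Semi-major axis a = (r_p + r_a)/2 = (1.2713×10⁵ + 5.5891×10⁵)/2 = 3.4302×10⁵ km = 3.430×10⁸ m.
By Kepler's third law T = 2π√(a³/μ) = 2π × 1.785×10⁴ = 1.122×10⁵ s.
= 1869 min.

T ≈ 1869 min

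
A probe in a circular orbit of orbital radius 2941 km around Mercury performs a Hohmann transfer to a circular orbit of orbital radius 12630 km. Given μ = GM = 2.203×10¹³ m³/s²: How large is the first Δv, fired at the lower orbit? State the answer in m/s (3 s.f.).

r₁ = 2941 km = 2.941×10⁶ m.
r₂ = 12630 km = 1.263×10⁷ m.
Transfer ellipse a_t = (r₁ + r₂)/2 = 7.786×10⁶ m.
At r₁: circular v_c1 = √(μ/r₁) = 2737 m/s; transfer-periherm v_p = √[μ(2/r₁ − 1/a_t)] = 3486 m/s.
Δv₁ = v_p − v_c1 = 749.0 m/s.

Δv ≈ 749 m/s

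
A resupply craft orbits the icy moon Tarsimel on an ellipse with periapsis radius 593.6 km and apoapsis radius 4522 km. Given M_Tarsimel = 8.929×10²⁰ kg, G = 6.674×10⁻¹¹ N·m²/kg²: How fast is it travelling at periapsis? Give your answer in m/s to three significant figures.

μ = GM = 6.674×10⁻¹¹ × 8.929×10²⁰ = 5.959×10¹⁰ m³/s².
Semi-major axis a = (r_p + r_a)/2 = 2557.8 km = 2.558×10⁶ m.
Vis-viva: v² = μ(2/r − 1/a) = 5.959×10¹⁰ × (3.369×10⁻⁶ − 3.910×10⁻⁷) = 1.775×10⁵ m²/s².
v = 421.3 m/s.

v ≈ 421 m/s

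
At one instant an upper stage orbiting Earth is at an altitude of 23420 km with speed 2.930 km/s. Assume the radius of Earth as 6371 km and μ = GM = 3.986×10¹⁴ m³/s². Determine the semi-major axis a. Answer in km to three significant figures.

r = 6371 + 23420 = 29791 km = 2.979×10⁷ m.
Vis-viva rearranged: 1/a = 2/r − v²/μ = 6.713×10⁻⁸ − 2.154×10⁻⁸ = 4.560×10⁻⁸ m⁻¹.
a = 2.193×10⁷ m = 21931 km.

a ≈ 21900 km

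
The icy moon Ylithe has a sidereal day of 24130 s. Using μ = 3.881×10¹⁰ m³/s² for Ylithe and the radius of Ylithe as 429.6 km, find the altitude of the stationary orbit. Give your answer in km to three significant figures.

A synchronous orbit has period T, so by Kepler's third law a = (μT²/4π²)^(1/3).
μT²/4π² = 3.881×10¹⁰ × (2.413×10⁴)² / 39.48 = 5.724×10¹⁷ m³.
a = 8.303×10⁵ m = 830.30 km.
Altitude h = a − R = 830.30 − 429.6 = 400.70 km.

h_sync ≈ 401 km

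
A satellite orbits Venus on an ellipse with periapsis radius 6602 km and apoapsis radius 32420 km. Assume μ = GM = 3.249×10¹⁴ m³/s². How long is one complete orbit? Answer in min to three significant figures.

T ≈ 501 min

Semi-major axis a = (r_p + r_a)/2 = (6602.0 + 32420)/2 = 19511 km = 1.951×10⁷ m.
By Kepler's third law T = 2π√(a³/μ) = 2π × 4.781×10³ = 3.004×10⁴ s.
= 500.7 min.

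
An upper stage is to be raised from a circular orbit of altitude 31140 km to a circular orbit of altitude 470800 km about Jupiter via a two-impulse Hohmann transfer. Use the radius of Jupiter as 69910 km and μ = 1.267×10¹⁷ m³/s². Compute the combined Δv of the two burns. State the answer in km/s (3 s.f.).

r₁ = 69910 + 31140 = 101050 km = 1.0105×10⁸ m.
r₂ = 69910 + 470800 = 540710 km = 5.4071×10⁸ m.
Transfer ellipse a_t = (r₁ + r₂)/2 = 3.209×10⁸ m.
At r₁: circular v_c1 = √(μ/r₁) = 35410 m/s; transfer-perijove v_p = √[μ(2/r₁ − 1/a_t)] = 45970 m/s.
Δv₁ = v_p − v_c1 = 10560 m/s.
At r₂: circular v_c2 = √(μ/r₂) = 15310 m/s; transfer-apojove v_a = √[μ(2/r₂ − 1/a_t)] = 8590 m/s.
Δv₂ = v_c2 − v_a = 6717 m/s.
Total Δv = Δv₁ + Δv₂ = 17270 m/s = 17.27 km/s.

Δv_total ≈ 17.3 km/s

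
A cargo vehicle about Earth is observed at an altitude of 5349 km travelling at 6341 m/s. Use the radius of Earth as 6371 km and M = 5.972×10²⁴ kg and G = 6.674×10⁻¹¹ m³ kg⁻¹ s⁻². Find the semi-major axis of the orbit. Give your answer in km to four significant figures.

μ = GM = 6.674×10⁻¹¹ × 5.972×10²⁴ = 3.986×10¹⁴ m³/s².
r = 6371 + 5349 = 11720 km = 1.172×10⁷ m.
Vis-viva rearranged: 1/a = 2/r − v²/μ = 1.706×10⁻⁷ − 1.009×10⁻⁷ = 6.977×10⁻⁸ m⁻¹.
a = 1.433×10⁷ m = 14333 km.

a ≈ 14330 km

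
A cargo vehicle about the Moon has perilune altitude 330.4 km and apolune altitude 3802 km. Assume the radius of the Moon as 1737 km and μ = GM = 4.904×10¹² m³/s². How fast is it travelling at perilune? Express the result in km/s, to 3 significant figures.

v ≈ 1.86 km/s

r_p = 1737 + 330.4 = 2067.4 km = 2.0674×10⁶ m.
r_a = 1737 + 3802 = 5539.0 km = 5.5390×10⁶ m.
Semi-major axis a = (r_p + r_a)/2 = 3803.2 km = 3.803×10⁶ m.
Vis-viva: v² = μ(2/r − 1/a) = 4.904×10¹² × (9.674×10⁻⁷ − 2.629×10⁻⁷) = 3.455×10⁶ m²/s².
v = 1859 m/s = 1.859 km/s.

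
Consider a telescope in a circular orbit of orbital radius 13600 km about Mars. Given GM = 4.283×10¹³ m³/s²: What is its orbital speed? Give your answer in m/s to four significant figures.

r = 13600 km = 1.360×10⁷ m.
For a circular orbit v = √(μ/r) = √(4.283×10¹³ / 1.360×10⁷) = √(3.149×10⁶) = 1775 m/s.

v ≈ 1775 m/s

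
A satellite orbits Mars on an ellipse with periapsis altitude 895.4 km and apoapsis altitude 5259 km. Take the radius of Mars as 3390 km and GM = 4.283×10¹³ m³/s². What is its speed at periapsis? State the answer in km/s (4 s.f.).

v ≈ 3.656 km/s

r_p = 3390 + 895.4 = 4285.4 km = 4.2854×10⁶ m.
r_a = 3390 + 5259 = 8649.0 km = 8.6490×10⁶ m.
Semi-major axis a = (r_p + r_a)/2 = 6467.2 km = 6.467×10⁶ m.
Vis-viva: v² = μ(2/r − 1/a) = 4.283×10¹³ × (4.667×10⁻⁷ − 1.546×10⁻⁷) = 1.337×10⁷ m²/s².
v = 3656 m/s = 3.656 km/s.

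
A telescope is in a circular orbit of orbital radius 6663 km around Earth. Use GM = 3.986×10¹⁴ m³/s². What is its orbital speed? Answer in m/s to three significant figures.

r = 6663 km = 6.663×10⁶ m.
For a circular orbit v = √(μ/r) = √(3.986×10¹⁴ / 6.663×10⁶) = √(5.982×10⁷) = 7735 m/s.

v ≈ 7730 m/s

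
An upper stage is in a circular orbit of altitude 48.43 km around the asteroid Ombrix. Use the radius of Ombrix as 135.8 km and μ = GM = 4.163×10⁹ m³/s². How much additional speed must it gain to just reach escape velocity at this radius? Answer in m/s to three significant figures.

r = 135.8 + 48.43 = 184.23 km = 1.8423×10⁵ m.
Circular speed v_c = √(μ/r) = 150.3 m/s.
Escape speed v_esc = √(2μ/r) = √2 × v_c = 212.6 m/s.
Δv = v_esc − v_c = 62.27 m/s.

Δv ≈ 62.3 m/s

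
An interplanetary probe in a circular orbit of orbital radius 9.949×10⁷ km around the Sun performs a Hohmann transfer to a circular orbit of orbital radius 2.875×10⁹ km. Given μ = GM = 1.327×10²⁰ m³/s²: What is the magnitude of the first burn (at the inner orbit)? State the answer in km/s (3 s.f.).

r₁ = 9.949×10⁷ km = 9.949×10¹⁰ m.
r₂ = 2.875×10⁹ km = 2.875×10¹² m.
Transfer ellipse a_t = (r₁ + r₂)/2 = 1.487×10¹² m.
At r₁: circular v_c1 = √(μ/r₁) = 36520 m/s; transfer-perihelion v_p = √[μ(2/r₁ − 1/a_t)] = 50780 m/s.
Δv₁ = v_p − v_c1 = 14260 m/s.
= 14.26 km/s.

Δv ≈ 14.3 km/s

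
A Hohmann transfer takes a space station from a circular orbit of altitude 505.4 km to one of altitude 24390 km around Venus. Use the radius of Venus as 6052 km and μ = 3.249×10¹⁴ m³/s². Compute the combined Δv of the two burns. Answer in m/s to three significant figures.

r₁ = 6052 + 505.4 = 6557.4 km = 6.5574×10⁶ m.
r₂ = 6052 + 24390 = 30442 km = 3.0442×10⁷ m.
Transfer ellipse a_t = (r₁ + r₂)/2 = 1.850×10⁷ m.
At r₁: circular v_c1 = √(μ/r₁) = 7039 m/s; transfer-periapsis v_p = √[μ(2/r₁ − 1/a_t)] = 9029 m/s.
Δv₁ = v_p − v_c1 = 1991 m/s.
At r₂: circular v_c2 = √(μ/r₂) = 3267 m/s; transfer-apoapsis v_a = √[μ(2/r₂ − 1/a_t)] = 1945 m/s.
Δv₂ = v_c2 − v_a = 1322 m/s.
Total Δv = Δv₁ + Δv₂ = 3312 m/s.

Δv_total ≈ 3310 m/s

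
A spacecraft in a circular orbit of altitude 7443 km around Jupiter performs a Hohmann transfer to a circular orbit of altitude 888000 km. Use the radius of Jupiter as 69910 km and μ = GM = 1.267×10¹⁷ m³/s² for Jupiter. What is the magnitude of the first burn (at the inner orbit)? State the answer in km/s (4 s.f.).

Δv ≈ 14.58 km/s

r₁ = 69910 + 7443 = 77353 km = 7.7353×10⁷ m.
r₂ = 69910 + 888000 = 957910 km = 9.5791×10⁸ m.
Transfer ellipse a_t = (r₁ + r₂)/2 = 5.176×10⁸ m.
At r₁: circular v_c1 = √(μ/r₁) = 40470 m/s; transfer-perijove v_p = √[μ(2/r₁ − 1/a_t)] = 55060 m/s.
Δv₁ = v_p − v_c1 = 14580 m/s.
= 14.58 km/s.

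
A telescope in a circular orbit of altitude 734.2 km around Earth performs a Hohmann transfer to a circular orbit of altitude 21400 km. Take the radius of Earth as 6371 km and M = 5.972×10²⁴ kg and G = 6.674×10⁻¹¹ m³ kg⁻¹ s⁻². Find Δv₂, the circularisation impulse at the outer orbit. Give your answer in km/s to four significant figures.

Δv ≈ 1.370 km/s

μ = GM = 6.674×10⁻¹¹ × 5.972×10²⁴ = 3.986×10¹⁴ m³/s².
r₁ = 6371 + 734.2 = 7105.2 km = 7.1052×10⁶ m.
r₂ = 6371 + 21400 = 27771 km = 2.7771×10⁷ m.
Transfer ellipse a_t = (r₁ + r₂)/2 = 1.744×10⁷ m.
At r₁: circular v_c1 = √(μ/r₁) = 7490 m/s; transfer-perigee v_p = √[μ(2/r₁ − 1/a_t)] = 9452 m/s.
At r₂: circular v_c2 = √(μ/r₂) = 3788 m/s; transfer-apogee v_a = √[μ(2/r₂ − 1/a_t)] = 2418 m/s.
Δv₂ = v_c2 − v_a = 1370 m/s.
= 1.370 km/s.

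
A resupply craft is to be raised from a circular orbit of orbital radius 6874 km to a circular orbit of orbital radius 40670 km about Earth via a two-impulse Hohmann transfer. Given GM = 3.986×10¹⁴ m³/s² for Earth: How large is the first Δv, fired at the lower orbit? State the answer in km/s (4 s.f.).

Δv ≈ 2.345 km/s

r₁ = 6874 km = 6.874×10⁶ m.
r₂ = 40670 km = 4.067×10⁷ m.
Transfer ellipse a_t = (r₁ + r₂)/2 = 2.377×10⁷ m.
At r₁: circular v_c1 = √(μ/r₁) = 7615 m/s; transfer-perigee v_p = √[μ(2/r₁ − 1/a_t)] = 9960 m/s.
Δv₁ = v_p − v_c1 = 2345 m/s.
= 2.345 km/s.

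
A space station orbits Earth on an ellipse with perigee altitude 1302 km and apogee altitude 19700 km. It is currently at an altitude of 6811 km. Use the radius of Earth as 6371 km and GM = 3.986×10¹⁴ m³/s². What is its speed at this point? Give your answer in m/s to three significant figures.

r_p = 6371 + 1302 = 7673.0 km = 7.6730×10⁶ m.
r_a = 6371 + 19700 = 26071 km = 2.6071×10⁷ m.
r = 6371 + 6811 = 13182 km = 1.318×10⁷ m.
Semi-major axis a = (r_p + r_a)/2 = 16872 km = 1.687×10⁷ m.
Vis-viva: v² = μ(2/r − 1/a) = 3.986×10¹⁴ × (1.517×10⁻⁷ − 5.927×10⁻⁸) = 3.685×10⁷ m²/s².
v = 6071 m/s.

v ≈ 6070 m/s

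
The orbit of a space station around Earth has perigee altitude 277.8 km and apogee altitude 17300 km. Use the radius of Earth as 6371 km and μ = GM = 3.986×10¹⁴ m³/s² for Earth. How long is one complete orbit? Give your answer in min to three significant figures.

r_p = 6371 + 277.8 = 6648.8 km = 6.6488×10⁶ m.
r_a = 6371 + 17300 = 23671 km = 2.3671×10⁷ m.
Semi-major axis a = (r_p + r_a)/2 = (6648.8 + 23671)/2 = 15160 km = 1.516×10⁷ m.
By Kepler's third law T = 2π√(a³/μ) = 2π × 2.956×10³ = 1.858×10⁴ s.
= 309.6 min.

T ≈ 310 min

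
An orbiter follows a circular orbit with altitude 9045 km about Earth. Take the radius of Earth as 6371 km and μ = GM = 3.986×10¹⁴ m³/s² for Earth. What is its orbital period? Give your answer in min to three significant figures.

r = 6371 + 9045 = 15416 km = 1.5416×10⁷ m.
Kepler's third law: T = 2π√(r³/μ) = 2π√((1.542×10⁷)³ / 3.986×10¹⁴).
r³/μ = 9.191×10⁶ s², so T = 2π × 3.032×10³ = 1.905×10⁴ s.
Converting: 1.905×10⁴ s ÷ 60.00 = 317.5 min.

T ≈ 317 min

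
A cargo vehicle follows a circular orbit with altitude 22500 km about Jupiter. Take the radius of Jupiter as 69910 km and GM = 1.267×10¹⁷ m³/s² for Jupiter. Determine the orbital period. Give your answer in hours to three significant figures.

T ≈ 4.36 hours

r = 69910 + 22500 = 92410 km = 9.2410×10⁷ m.
Kepler's third law: T = 2π√(r³/μ) = 2π√((9.241×10⁷)³ / 1.267×10¹⁷).
r³/μ = 6.228×10⁶ s², so T = 2π × 2.496×10³ = 1.568×10⁴ s.
Converting: 1.568×10⁴ s ÷ 3600 = 4.356 hours.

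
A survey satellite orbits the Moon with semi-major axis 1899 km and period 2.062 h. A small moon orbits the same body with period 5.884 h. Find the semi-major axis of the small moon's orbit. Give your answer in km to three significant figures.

a₂ ≈ 3820 km

Kepler's third law: a³ ∝ T², so a₂ = a₁ (T₂/T₁)^(2/3).
T₂/T₁ = 2.854, (T₂/T₁)^(2/3) = 2.012.
a₂ = 1899 × 2.012 = 3820 km.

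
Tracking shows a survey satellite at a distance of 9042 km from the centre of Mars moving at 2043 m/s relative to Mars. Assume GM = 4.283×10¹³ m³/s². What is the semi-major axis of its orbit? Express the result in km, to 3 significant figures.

r = 9.042×10⁶ m.
Vis-viva rearranged: 1/a = 2/r − v²/μ = 2.212×10⁻⁷ − 9.745×10⁻⁸ = 1.237×10⁻⁷ m⁻¹.
a = 8.082×10⁶ m = 8081.6 km.

a ≈ 8080 km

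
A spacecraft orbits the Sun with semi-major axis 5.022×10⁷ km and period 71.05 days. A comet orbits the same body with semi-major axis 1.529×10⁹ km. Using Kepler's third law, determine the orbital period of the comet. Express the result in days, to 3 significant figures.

T₂ ≈ 11900 days

Kepler's third law: T² ∝ a³, so T₂ = T₁ (a₂/a₁)^(3/2).
a₂/a₁ = 30.45, (a₂/a₁)^(3/2) = 168.0.
T₂ = 71.05 × 168.0 = 11940 days.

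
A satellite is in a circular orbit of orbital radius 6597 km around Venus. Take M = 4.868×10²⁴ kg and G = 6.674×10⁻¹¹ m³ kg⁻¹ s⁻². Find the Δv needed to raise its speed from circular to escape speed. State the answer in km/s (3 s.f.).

μ = GM = 6.674×10⁻¹¹ × 4.868×10²⁴ = 3.249×10¹⁴ m³/s².
r = 6597 km = 6.597×10⁶ m.
Circular speed v_c = √(μ/r) = 7018 m/s.
Escape speed v_esc = √(2μ/r) = √2 × v_c = 9925 m/s.
Δv = v_esc − v_c = 2907 m/s = 2.907 km/s.

Δv ≈ 2.91 km/s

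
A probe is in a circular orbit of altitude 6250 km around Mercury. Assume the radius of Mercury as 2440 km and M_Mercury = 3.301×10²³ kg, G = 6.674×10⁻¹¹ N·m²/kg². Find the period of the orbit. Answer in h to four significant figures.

T ≈ 9.526 h

μ = GM = 6.674×10⁻¹¹ × 3.301×10²³ = 2.203×10¹³ m³/s².
r = 2440 + 6250 = 8690.0 km = 8.6900×10⁶ m.
Kepler's third law: T = 2π√(r³/μ) = 2π√((8.690×10⁶)³ / 2.203×10¹³).
r³/μ = 2.979×10⁷ s², so T = 2π × 5.458×10³ = 3.429×10⁴ s.
Converting: 3.429×10⁴ s ÷ 3600 = 9.526 h.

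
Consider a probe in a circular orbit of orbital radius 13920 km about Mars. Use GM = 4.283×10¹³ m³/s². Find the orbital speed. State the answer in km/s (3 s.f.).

r = 13920 km = 1.392×10⁷ m.
For a circular orbit v = √(μ/r) = √(4.283×10¹³ / 1.392×10⁷) = √(3.077×10⁶) = 1754 m/s.
That is 1.754 km/s.

v ≈ 1.75 km/s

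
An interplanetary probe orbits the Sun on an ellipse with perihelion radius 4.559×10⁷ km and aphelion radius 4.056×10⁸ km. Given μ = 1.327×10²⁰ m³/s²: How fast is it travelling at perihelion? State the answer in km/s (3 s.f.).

v ≈ 72.3 km/s

Semi-major axis a = (r_p + r_a)/2 = 2.2560×10⁸ km = 2.256×10¹¹ m.
Vis-viva: v² = μ(2/r − 1/a) = 1.327×10²⁰ × (4.387×10⁻¹¹ − 4.433×10⁻¹²) = 5.233×10⁹ m²/s².
v = 72340 m/s = 72.34 km/s.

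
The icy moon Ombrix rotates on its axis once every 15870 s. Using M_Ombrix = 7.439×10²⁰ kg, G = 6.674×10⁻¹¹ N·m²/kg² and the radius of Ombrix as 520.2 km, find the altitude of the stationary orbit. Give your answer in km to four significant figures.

h_sync ≈ 161.5 km

μ = GM = 6.674×10⁻¹¹ × 7.439×10²⁰ = 4.965×10¹⁰ m³/s².
A synchronous orbit has period T, so by Kepler's third law a = (μT²/4π²)^(1/3).
μT²/4π² = 4.965×10¹⁰ × (1.587×10⁴)² / 39.48 = 3.167×10¹⁷ m³.
a = 6.817×10⁵ m = 681.66 km.
Altitude h = a − R = 681.66 − 520.2 = 161.46 km.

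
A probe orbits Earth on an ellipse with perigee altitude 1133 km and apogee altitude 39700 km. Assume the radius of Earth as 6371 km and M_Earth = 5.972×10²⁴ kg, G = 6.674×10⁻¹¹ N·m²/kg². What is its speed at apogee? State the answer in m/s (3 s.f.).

v ≈ 1560 m/s

μ = GM = 6.674×10⁻¹¹ × 5.972×10²⁴ = 3.986×10¹⁴ m³/s².
r_p = 6371 + 1133 = 7504.0 km = 7.5040×10⁶ m.
r_a = 6371 + 39700 = 46071 km = 4.6071×10⁷ m.
Semi-major axis a = (r_p + r_a)/2 = 26788 km = 2.679×10⁷ m.
Vis-viva: v² = μ(2/r − 1/a) = 3.986×10¹⁴ × (4.341×10⁻⁸ − 3.733×10⁻⁸) = 2.423×10⁶ m²/s².
v = 1557 m/s.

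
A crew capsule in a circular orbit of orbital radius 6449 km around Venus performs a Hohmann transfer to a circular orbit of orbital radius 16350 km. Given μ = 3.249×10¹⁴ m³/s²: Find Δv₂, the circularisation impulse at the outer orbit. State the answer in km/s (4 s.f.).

Δv ≈ 1.105 km/s

r₁ = 6449 km = 6.449×10⁶ m.
r₂ = 16350 km = 1.635×10⁷ m.
Transfer ellipse a_t = (r₁ + r₂)/2 = 1.140×10⁷ m.
At r₁: circular v_c1 = √(μ/r₁) = 7098 m/s; transfer-periapsis v_p = √[μ(2/r₁ − 1/a_t)] = 8501 m/s.
At r₂: circular v_c2 = √(μ/r₂) = 4458 m/s; transfer-apoapsis v_a = √[μ(2/r₂ − 1/a_t)] = 3353 m/s.
Δv₂ = v_c2 − v_a = 1105 m/s.
= 1.105 km/s.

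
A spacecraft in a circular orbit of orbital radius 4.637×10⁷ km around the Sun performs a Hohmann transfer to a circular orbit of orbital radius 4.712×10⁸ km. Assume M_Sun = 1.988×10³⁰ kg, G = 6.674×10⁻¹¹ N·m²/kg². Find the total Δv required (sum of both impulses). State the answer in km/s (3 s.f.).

μ = GM = 6.674×10⁻¹¹ × 1.988×10³⁰ = 1.327×10²⁰ m³/s².
r₁ = 4.637×10⁷ km = 4.637×10¹⁰ m.
r₂ = 4.712×10⁸ km = 4.712×10¹¹ m.
Transfer ellipse a_t = (r₁ + r₂)/2 = 2.588×10¹¹ m.
At r₁: circular v_c1 = √(μ/r₁) = 53490 m/s; transfer-perihelion v_p = √[μ(2/r₁ − 1/a_t)] = 72180 m/s.
Δv₁ = v_p − v_c1 = 18690 m/s.
At r₂: circular v_c2 = √(μ/r₂) = 16780 m/s; transfer-aphelion v_a = √[μ(2/r₂ − 1/a_t)] = 7103 m/s.
Δv₂ = v_c2 − v_a = 9677 m/s.
Total Δv = Δv₁ + Δv₂ = 28370 m/s = 28.37 km/s.

Δv_total ≈ 28.4 km/s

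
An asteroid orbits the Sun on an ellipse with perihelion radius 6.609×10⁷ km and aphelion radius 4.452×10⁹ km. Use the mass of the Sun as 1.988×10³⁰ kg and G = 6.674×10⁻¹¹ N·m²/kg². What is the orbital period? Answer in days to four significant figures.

μ = GM = 6.674×10⁻¹¹ × 1.988×10³⁰ = 1.327×10²⁰ m³/s².
Semi-major axis a = (r_p + r_a)/2 = (6.6090×10⁷ + 4.4520×10⁹)/2 = 2.2590×10⁹ km = 2.259×10¹² m.
By Kepler's third law T = 2π√(a³/μ) = 2π × 2.948×10⁸ = 1.852×10⁹ s.
= 21440 days.

T ≈ 21440 days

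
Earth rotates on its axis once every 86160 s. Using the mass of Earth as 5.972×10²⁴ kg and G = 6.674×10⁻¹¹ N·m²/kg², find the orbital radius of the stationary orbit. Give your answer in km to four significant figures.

r_sync ≈ 42160 km

μ = GM = 6.674×10⁻¹¹ × 5.972×10²⁴ = 3.986×10¹⁴ m³/s².
A synchronous orbit has period T, so by Kepler's third law a = (μT²/4π²)^(1/3).
μT²/4π² = 3.986×10¹⁴ × (8.616×10⁴)² / 39.48 = 7.495×10²² m³.
a = 4.216×10⁷ m = 42162 km.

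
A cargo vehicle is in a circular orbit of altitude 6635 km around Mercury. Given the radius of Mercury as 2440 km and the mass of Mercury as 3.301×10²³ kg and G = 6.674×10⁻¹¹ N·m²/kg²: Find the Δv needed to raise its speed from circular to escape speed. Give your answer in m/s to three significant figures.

μ = GM = 6.674×10⁻¹¹ × 3.301×10²³ = 2.203×10¹³ m³/s².
r = 2440 + 6635 = 9075.0 km = 9.0750×10⁶ m.
Circular speed v_c = √(μ/r) = 1558 m/s.
Escape speed v_esc = √(2μ/r) = √2 × v_c = 2203 m/s.
Δv = v_esc − v_c = 645.4 m/s.

Δv ≈ 645 m/s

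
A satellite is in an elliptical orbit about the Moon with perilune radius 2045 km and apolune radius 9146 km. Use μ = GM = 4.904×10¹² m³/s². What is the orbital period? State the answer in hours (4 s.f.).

Semi-major axis a = (r_p + r_a)/2 = (2045.0 + 9146.0)/2 = 5595.5 km = 5.596×10⁶ m.
By Kepler's third law T = 2π√(a³/μ) = 2π × 5.977×10³ = 3.755×10⁴ s.
= 10.43 hours.

T ≈ 10.43 hours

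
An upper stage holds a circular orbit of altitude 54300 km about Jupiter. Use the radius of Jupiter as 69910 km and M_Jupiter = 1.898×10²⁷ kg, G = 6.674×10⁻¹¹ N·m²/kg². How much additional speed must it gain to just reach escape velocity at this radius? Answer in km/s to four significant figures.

Δv ≈ 13.23 km/s

μ = GM = 6.674×10⁻¹¹ × 1.898×10²⁷ = 1.267×10¹⁷ m³/s².
r = 69910 + 54300 = 124210 km = 1.2421×10⁸ m.
Circular speed v_c = √(μ/r) = 31930 m/s.
Escape speed v_esc = √(2μ/r) = √2 × v_c = 45160 m/s.
Δv = v_esc − v_c = 13230 m/s = 13.23 km/s.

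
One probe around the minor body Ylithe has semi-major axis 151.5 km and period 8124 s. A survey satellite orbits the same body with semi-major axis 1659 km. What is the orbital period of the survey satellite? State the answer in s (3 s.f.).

Kepler's third law: T² ∝ a³, so T₂ = T₁ (a₂/a₁)^(3/2).
a₂/a₁ = 10.95, (a₂/a₁)^(3/2) = 36.24.
T₂ = 8124 × 36.24 = 2.944×10⁵ s.

T₂ ≈ 2.94×10⁵ s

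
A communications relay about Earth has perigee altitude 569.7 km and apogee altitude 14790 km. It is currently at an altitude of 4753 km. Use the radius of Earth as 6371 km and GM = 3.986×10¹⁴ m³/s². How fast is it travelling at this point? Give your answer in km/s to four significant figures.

r_p = 6371 + 569.7 = 6940.7 km = 6.9407×10⁶ m.
r_a = 6371 + 14790 = 21161 km = 2.1161×10⁷ m.
r = 6371 + 4753 = 11124 km = 1.112×10⁷ m.
Semi-major axis a = (r_p + r_a)/2 = 14051 km = 1.405×10⁷ m.
Vis-viva: v² = μ(2/r − 1/a) = 3.986×10¹⁴ × (1.798×10⁻⁷ − 7.117×10⁻⁸) = 4.330×10⁷ m²/s².
v = 6580 m/s = 6.580 km/s.

v ≈ 6.580 km/s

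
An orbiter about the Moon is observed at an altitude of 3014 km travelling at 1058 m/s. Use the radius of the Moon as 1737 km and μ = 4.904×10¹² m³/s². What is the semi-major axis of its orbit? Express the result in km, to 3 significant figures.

r = 1737 + 3014 = 4751.0 km = 4.751×10⁶ m.
Specific orbital energy ε = v²/2 − μ/r = (1058)²/2 − 4.904×10¹²/4.751×10⁶ = -4.725×10⁵ J/kg.
Since ε = −μ/(2a), a = −μ/(2ε) = 5.189×10⁶ m = 5189.2 km.

a ≈ 5190 km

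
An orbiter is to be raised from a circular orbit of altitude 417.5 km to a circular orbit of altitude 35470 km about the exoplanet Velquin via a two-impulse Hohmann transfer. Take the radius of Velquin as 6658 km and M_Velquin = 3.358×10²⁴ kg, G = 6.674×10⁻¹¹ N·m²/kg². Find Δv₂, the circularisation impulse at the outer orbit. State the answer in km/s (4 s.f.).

Δv ≈ 1.070 km/s

μ = GM = 6.674×10⁻¹¹ × 3.358×10²⁴ = 2.241×10¹⁴ m³/s².
r₁ = 6658 + 417.5 = 7075.5 km = 7.0755×10⁶ m.
r₂ = 6658 + 35470 = 42128 km = 4.2128×10⁷ m.
Transfer ellipse a_t = (r₁ + r₂)/2 = 2.460×10⁷ m.
At r₁: circular v_c1 = √(μ/r₁) = 5628 m/s; transfer-periapsis v_p = √[μ(2/r₁ − 1/a_t)] = 7365 m/s.
At r₂: circular v_c2 = √(μ/r₂) = 2306 m/s; transfer-apoapsis v_a = √[μ(2/r₂ − 1/a_t)] = 1237 m/s.
Δv₂ = v_c2 − v_a = 1070 m/s.
= 1.070 km/s.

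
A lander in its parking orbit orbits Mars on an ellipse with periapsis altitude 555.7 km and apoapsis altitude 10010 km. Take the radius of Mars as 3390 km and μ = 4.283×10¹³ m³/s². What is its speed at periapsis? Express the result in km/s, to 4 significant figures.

v ≈ 4.095 km/s

r_p = 3390 + 555.7 = 3945.7 km = 3.9457×10⁶ m.
r_a = 3390 + 10010 = 13400 km = 1.3400×10⁷ m.
Semi-major axis a = (r_p + r_a)/2 = 8672.9 km = 8.673×10⁶ m.
Vis-viva: v² = μ(2/r − 1/a) = 4.283×10¹³ × (5.069×10⁻⁷ − 1.153×10⁻⁷) = 1.677×10⁷ m²/s².
v = 4095 m/s = 4.095 km/s.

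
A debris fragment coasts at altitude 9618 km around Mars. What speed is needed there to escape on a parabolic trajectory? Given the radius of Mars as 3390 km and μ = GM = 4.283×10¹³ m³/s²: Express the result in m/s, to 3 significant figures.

v_esc ≈ 2570 m/s

r = 3390 + 9618 = 13008 km = 1.3008×10⁷ m.
Escape speed v_esc = √(2μ/r) = √(2 × 4.283×10¹³ / 1.301×10⁷) = √(6.585×10⁶) = 2566 m/s.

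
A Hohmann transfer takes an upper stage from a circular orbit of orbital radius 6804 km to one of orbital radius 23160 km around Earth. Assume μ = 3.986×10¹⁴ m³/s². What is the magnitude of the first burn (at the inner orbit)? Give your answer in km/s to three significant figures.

Δv ≈ 1.86 km/s

r₁ = 6804 km = 6.804×10⁶ m.
r₂ = 23160 km = 2.316×10⁷ m.
Transfer ellipse a_t = (r₁ + r₂)/2 = 1.498×10⁷ m.
At r₁: circular v_c1 = √(μ/r₁) = 7654 m/s; transfer-perigee v_p = √[μ(2/r₁ − 1/a_t)] = 9516 m/s.
Δv₁ = v_p − v_c1 = 1862 m/s.
= 1.862 km/s.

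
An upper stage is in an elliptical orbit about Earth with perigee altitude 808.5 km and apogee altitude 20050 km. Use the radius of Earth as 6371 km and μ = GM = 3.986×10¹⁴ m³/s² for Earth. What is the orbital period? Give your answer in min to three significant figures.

r_p = 6371 + 808.5 = 7179.5 km = 7.1795×10⁶ m.
r_a = 6371 + 20050 = 26421 km = 2.6421×10⁷ m.
Semi-major axis a = (r_p + r_a)/2 = (7179.5 + 26421)/2 = 16800 km = 1.680×10⁷ m.
By Kepler's third law T = 2π√(a³/μ) = 2π × 3.449×10³ = 2.167×10⁴ s.
= 361.2 min.

T ≈ 361 min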